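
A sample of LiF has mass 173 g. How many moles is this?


M(LiF) = 25.94 g/mol
n = mass/M = 173/25.94 = 6.6692 mol

6.6692 mol


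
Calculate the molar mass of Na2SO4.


M(Na2SO4) = 2×22.99 + 1×32.07 + 4×16.0
= 45.98 + 32.07 + 64.0
= 142.05 g/mol

142.05 g/mol


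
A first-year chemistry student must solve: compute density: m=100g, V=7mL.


ρ = mass/volume
= 100/7
= 14.286 g/mL

14.286 g/mL


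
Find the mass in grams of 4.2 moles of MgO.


M(MgO) = 40.31 g/mol
mass = n × M = 4.2 × 40.31 = 169.30 g

169.30 g


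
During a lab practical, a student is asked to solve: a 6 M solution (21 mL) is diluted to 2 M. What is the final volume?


C1V1 = C2V2
6 × 21 = 2 × V2
V2 = 126/2 = 63.0 mL

63.0 mL


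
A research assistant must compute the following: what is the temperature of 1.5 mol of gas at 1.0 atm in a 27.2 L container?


PV = nRT  (R = 0.08206 L·atm/(mol·K))
T = PV/(nR) = 1.0×27.2/(1.5×0.08206)
= 27.20/0.123090
= 220.98 K

220.98 K


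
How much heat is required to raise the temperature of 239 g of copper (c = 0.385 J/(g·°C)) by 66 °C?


q = mcΔT = 239 × 0.385 × 66
= 6072.99 J

6072.99 J


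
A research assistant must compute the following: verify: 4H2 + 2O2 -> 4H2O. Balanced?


Equation: 4H2 + 2O2 -> 4H2O
Check atoms: H: 8=8, O: 4=4
Balanced

Yes, balanced


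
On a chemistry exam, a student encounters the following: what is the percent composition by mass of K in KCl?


M(KCl) = 1×39.1 + 1×35.45 = 74.55 g/mol
Mass of K = 1 × 39.1 = 39.10 g/mol
% K = 39.10/74.55 × 100 = 52.45%

52.45%


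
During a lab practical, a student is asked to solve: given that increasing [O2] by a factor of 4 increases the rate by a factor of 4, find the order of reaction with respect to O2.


rate ∝ [O2]^n
4^n = 4 → n = 1
Order in O2: 1

1


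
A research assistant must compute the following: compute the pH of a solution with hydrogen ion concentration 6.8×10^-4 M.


pH = -log10([H+]) = -log10(6.8×10^-4)
= 4 - log10(6.8)
= 4 - 0.83
= 3.17

3.17


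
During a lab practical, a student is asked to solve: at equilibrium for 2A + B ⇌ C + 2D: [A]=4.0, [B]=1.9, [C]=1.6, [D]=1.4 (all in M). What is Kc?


Kc = [C][D]^2/([A]^2[B])
= (1.6^1 × 1.4^2)/(4.0^2 × 1.9^1)
= 3.136/30.4
= 0.1032

0.1032


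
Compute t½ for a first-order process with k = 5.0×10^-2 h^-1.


t½ = ln2/k = 0.693147/(5.0×10^-2 h^-1)
= 13.86 h

13.86 h


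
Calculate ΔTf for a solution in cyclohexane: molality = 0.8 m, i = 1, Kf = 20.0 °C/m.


ΔTf = Kf × m × i
= 20.0 × 0.8 × 1
= 16.0 °C

16.0 °C


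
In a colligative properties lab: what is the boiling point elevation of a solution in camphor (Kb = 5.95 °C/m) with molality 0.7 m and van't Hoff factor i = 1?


ΔTb = Kb × m × i
= 5.95 × 0.7 × 1
= 4.165 °C

4.165 °C


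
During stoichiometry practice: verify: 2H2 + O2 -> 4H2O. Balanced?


Equation: 2H2 + O2 -> 4H2O
Check atoms: H: 4≠8, O: 2≠4
Not balanced

No, not balanced


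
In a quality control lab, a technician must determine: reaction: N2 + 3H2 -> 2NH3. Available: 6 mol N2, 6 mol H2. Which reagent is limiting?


Mole ratio available / coefficient:
  N2: 6/1 = 6.000
  H2: 6/3 = 2.000
Smaller ratio is limiting.

H2


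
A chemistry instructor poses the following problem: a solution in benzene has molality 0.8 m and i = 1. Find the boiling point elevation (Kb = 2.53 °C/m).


ΔTb = Kb × m × i
= 2.53 × 0.8 × 1
= 2.024 °C

2.024 °C


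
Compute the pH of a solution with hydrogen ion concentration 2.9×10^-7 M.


pH = -log10([H+]) = -log10(2.9×10^-7)
= 7 - log10(2.9)
= 7 - 0.46
= 6.54

6.54


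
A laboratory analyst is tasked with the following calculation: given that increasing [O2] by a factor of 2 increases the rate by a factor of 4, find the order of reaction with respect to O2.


rate ∝ [O2]^n
2^n = 4 → n = 2
Order in O2: 2

2


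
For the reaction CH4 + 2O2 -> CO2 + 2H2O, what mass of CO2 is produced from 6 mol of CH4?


Mole ratio CO2:CH4 = 1:1
n(CO2) = 6 × 1/1 = 6.000 mol
mass = 6.000 × 44.01 = 264.06 g

264.06 g


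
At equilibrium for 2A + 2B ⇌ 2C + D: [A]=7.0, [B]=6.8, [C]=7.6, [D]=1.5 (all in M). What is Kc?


Kc = [C]^2[D]/([A]^2[B]^2)
= (7.6^2 × 1.5^1)/(7.0^2 × 6.8^2)
= 86.64/2265.76
= 0.03824

0.03824


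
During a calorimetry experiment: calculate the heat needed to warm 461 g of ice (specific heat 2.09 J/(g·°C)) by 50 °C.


q = mcΔT = 461 × 2.09 × 50
= 48174.50 J

48174.50 J


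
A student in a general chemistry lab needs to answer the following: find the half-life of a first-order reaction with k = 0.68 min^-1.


t½ = ln2/k = 0.693147/(0.68 min^-1)
= 1.019 min

1.019 min


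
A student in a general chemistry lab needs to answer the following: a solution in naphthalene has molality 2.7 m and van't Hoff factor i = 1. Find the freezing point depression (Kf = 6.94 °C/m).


ΔTf = Kf × m × i
= 6.94 × 2.7 × 1
= 18.738 °C

18.738 °C


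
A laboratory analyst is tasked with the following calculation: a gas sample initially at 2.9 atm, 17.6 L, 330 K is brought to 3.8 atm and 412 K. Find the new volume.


P1V1/T1 = P2V2/T2
V2 = P1V1T2/(T1P2)
= 2.9×17.6×412/(330×3.8)
= 16.769 L

16.769 L


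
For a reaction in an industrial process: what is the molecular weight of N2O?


M(N2O) = 2×14.01 + 1×16.0
= 28.02 + 16.0
= 44.02 g/mol

44.02 g/mol


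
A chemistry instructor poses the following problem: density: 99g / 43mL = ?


ρ = mass/volume
= 99/43
= 2.302 g/mL

2.302 g/mL


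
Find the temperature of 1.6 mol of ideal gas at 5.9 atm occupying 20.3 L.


PV = nRT  (R = 0.08206 L·atm/(mol·K))
T = PV/(nR) = 5.9×20.3/(1.6×0.08206)
= 119.77/0.131296
= 912.21 K

912.21 K


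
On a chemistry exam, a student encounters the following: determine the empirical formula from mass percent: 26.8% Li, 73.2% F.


Assume 100 g sample. Moles of each element:
  Li: 26.8/6.94 = 3.862 mol
  F: 73.2/19.0 = 3.853 mol
Divide by smallest (3.853):
  Li: 3.862/3.853 = 1.0
  F: 3.853/3.853 = 1.0
Empirical formula: LiF

LiF


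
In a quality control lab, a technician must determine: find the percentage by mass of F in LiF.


M(LiF) = 1×6.94 + 1×19.0 = 25.94 g/mol
Mass of F = 1 × 19.0 = 19.00 g/mol
% F = 19.00/25.94 × 100 = 73.25%

73.25%


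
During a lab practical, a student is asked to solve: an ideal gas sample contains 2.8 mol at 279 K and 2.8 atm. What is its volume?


PV = nRT  (R = 0.08206 L·atm/(mol·K))
V = nRT/P = 2.8×0.08206×279/2.8
= 22.895 L

22.895 L


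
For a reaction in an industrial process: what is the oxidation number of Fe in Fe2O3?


2x + 3(-2) = 0, so x = +3
Oxidation number: +3

+3


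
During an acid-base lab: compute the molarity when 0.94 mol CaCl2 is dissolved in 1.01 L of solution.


M = n/V = 0.94/1.01 = 0.931 mol/L

0.931 M


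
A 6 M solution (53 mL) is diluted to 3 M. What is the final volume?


C1V1 = C2V2
6 × 53 = 3 × V2
V2 = 318/3 = 106.0 mL

106.0 mL


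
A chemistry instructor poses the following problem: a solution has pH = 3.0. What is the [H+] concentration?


[H+] = 10^(-pH) = 10^(-3.0)
= 1.0×10^-3 M

1.0×10^-3 M


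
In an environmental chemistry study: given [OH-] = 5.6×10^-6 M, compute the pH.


pOH = -log10([OH-]) = -log10(5.6×10^-6)
= 6 - log10(5.6) = 5.25
pH = 14 - pOH = 14 - 5.25 = 8.75

8.75


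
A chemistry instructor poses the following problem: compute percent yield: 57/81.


% yield = actual/theoretical × 100
= 57/81 × 100
= 70.37%

70.37%


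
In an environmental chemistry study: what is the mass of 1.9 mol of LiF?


M(LiF) = 25.94 g/mol
mass = n × M = 1.9 × 25.94 = 49.29 g

49.29 g


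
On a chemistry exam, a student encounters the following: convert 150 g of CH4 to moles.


M(CH4) = 16.04 g/mol
n = mass/M = 150/16.04 = 9.3516 mol

9.3516 mol


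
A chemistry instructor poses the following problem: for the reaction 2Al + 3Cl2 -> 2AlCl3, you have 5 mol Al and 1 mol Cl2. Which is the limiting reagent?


Mole ratio available / coefficient:
  Al: 5/2 = 2.500
  Cl2: 1/3 = 0.333
Smaller ratio is limiting.

Cl2


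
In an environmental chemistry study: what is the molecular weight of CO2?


M(CO2) = 1×12.01 + 2×16.0
= 12.01 + 32.0
= 44.01 g/mol

44.01 g/mol


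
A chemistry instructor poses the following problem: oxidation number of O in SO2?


O is usually -2
Oxidation number: -2

-2


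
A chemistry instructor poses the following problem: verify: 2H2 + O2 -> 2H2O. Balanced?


Equation: 2H2 + O2 -> 2H2O
Check atoms: H: 4=4, O: 2=2
Balanced

Yes, balanced


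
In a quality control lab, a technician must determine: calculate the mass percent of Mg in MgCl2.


M(MgCl2) = 1×24.31 + 2×35.45 = 95.21 g/mol
Mass of Mg = 1 × 24.31 = 24.31 g/mol
% Mg = 24.31/95.21 × 100 = 25.53%

25.53%


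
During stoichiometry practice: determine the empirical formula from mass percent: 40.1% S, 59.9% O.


Assume 100 g sample. Moles of each element:
  S: 40.1/32.07 = 1.25 mol
  O: 59.9/16.0 = 3.744 mol
Divide by smallest (1.25):
  S: 1.25/1.25 = 1.0
  O: 3.744/1.25 = 3.0
Empirical formula: SO3

SO3


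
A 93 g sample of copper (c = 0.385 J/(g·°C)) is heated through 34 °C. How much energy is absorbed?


q = mcΔT = 93 × 0.385 × 34
= 1217.37 J

1217.37 J


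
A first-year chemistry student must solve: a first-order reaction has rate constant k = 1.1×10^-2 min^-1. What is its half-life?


t½ = ln2/k = 0.693147/(1.1×10^-2 min^-1)
= 63.01 min

63.01 min


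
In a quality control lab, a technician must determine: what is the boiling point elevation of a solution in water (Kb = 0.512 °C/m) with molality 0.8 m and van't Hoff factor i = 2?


ΔTb = Kb × m × i
= 0.512 × 0.8 × 2
= 0.8192 °C

0.8192 °C


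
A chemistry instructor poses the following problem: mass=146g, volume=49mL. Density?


ρ = mass/volume
= 146/49
= 2.98 g/mL

2.98 g/mL


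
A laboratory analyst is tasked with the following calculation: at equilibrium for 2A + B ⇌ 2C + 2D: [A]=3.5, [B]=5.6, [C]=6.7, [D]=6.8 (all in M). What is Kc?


Kc = [C]^2[D]^2/([A]^2[B])
= (6.7^2 × 6.8^2)/(3.5^2 × 5.6^1)
= 2075.7136/68.6
= 30.26

30.26


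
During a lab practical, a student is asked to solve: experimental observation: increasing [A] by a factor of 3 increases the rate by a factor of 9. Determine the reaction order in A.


rate ∝ [A]^n
3^n = 9 → n = 2
Order in A: 2

2


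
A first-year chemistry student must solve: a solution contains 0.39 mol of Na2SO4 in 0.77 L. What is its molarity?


M = n/V = 0.39/0.77 = 0.506 mol/L

0.506 M


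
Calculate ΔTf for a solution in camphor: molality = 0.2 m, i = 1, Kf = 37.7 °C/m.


ΔTf = Kf × m × i
= 37.7 × 0.2 × 1
= 7.54 °C

7.54 °C


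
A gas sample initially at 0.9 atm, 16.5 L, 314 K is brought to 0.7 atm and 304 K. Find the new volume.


P1V1/T1 = P2V2/T2
V2 = P1V1T2/(T1P2)
= 0.9×16.5×304/(314×0.7)
= 20.539 L

20.539 L


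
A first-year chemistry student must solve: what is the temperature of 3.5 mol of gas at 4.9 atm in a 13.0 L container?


PV = nRT  (R = 0.08206 L·atm/(mol·K))
T = PV/(nR) = 4.9×13.0/(3.5×0.08206)
= 63.70/0.287210
= 221.79 K

221.79 K


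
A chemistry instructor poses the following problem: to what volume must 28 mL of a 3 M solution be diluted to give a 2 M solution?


C1V1 = C2V2
3 × 28 = 2 × V2
V2 = 84/2 = 42.0 mL

42.0 mL


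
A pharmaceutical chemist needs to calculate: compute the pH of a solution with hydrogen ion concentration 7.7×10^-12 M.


pH = -log10([H+]) = -log10(7.7×10^-12)
= 12 - log10(7.7)
= 12 - 0.89
= 11.11

11.11


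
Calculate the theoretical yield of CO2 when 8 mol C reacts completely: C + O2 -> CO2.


Mole ratio CO2:C = 1:1
n(CO2) = 8 × 1/1 = 8.000 mol
mass = 8.000 × 44.01 = 352.08 g

352.08 g


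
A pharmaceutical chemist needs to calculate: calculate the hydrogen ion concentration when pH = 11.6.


[H+] = 10^(-pH) = 10^(-11.6)
= 2.51×10^-12 M

2.51×10^-12 M


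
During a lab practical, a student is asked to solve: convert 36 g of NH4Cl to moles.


M(NH4Cl) = 53.49 g/mol
n = mass/M = 36/53.49 = 0.673 mol

0.673 mol


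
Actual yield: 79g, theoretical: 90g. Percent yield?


% yield = actual/theoretical × 100
= 79/90 × 100
= 87.78%

87.78%


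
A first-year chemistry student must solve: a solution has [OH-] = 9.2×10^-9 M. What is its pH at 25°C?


pOH = -log10([OH-]) = -log10(9.2×10^-9)
= 9 - log10(9.2) = 8.04
pH = 14 - pOH = 14 - 8.04 = 5.96

5.96


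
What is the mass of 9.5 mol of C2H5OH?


M(C2H5OH) = 46.07 g/mol
mass = n × M = 9.5 × 46.07 = 437.67 g

437.67 g


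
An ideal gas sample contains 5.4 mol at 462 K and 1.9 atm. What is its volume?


PV = nRT  (R = 0.08206 L·atm/(mol·K))
V = nRT/P = 5.4×0.08206×462/1.9
= 107.749 L

107.749 L


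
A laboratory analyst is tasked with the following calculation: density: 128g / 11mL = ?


ρ = mass/volume
= 128/11
= 11.636 g/mL

11.636 g/mL


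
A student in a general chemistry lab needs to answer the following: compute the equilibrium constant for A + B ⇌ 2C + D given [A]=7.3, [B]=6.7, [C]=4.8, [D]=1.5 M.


Kc = [C]^2[D]/([A][B])
= (4.8^2 × 1.5^1)/(7.3^1 × 6.7^1)
= 34.56/48.91
= 0.7066

0.7066


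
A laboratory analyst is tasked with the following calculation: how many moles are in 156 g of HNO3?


M(HNO3) = 63.02 g/mol
n = mass/M = 156/63.02 = 2.4754 mol

2.4754 mol


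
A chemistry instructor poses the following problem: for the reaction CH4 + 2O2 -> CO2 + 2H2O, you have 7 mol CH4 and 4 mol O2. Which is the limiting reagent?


Mole ratio available / coefficient:
  CH4: 7/1 = 7.000
  O2: 4/2 = 2.000
Smaller ratio is limiting.

O2


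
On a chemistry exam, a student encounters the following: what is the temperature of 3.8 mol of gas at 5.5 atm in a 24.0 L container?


PV = nRT  (R = 0.08206 L·atm/(mol·K))
T = PV/(nR) = 5.5×24.0/(3.8×0.08206)
= 132.00/0.311828
= 423.31 K

423.31 K


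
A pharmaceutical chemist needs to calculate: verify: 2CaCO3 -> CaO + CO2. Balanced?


Equation: 2CaCO3 -> CaO + CO2
Check atoms: C: 2≠1, Ca: 2≠1, O: 6≠3
Not balanced

No, not balanced


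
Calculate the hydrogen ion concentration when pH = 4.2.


[H+] = 10^(-pH) = 10^(-4.2)
= 6.31×10^-5 M

6.31×10^-5 M


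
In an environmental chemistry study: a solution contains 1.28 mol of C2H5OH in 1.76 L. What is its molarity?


M = n/V = 1.28/1.76 = 0.727 mol/L

0.727 M


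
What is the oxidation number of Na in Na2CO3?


Group 1 metal: +1
Oxidation number: +1

+1


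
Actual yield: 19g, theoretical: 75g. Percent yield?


% yield = actual/theoretical × 100
= 19/75 × 100
= 25.33%

25.33%


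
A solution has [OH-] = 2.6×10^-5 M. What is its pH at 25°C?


pOH = -log10([OH-]) = -log10(2.6×10^-5)
= 5 - log10(2.6) = 4.59
pH = 14 - pOH = 14 - 4.59 = 9.41

9.41


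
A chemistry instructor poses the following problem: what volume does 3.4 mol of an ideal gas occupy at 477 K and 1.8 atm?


PV = nRT  (R = 0.08206 L·atm/(mol·K))
V = nRT/P = 3.4×0.08206×477/1.8
= 73.936 L

73.936 L


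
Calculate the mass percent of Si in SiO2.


M(SiO2) = 1×28.09 + 2×16.0 = 60.09 g/mol
Mass of Si = 1 × 28.09 = 28.09 g/mol
% Si = 28.09/60.09 × 100 = 46.75%

46.75%


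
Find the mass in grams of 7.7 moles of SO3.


M(SO3) = 80.07 g/mol
mass = n × M = 7.7 × 80.07 = 616.54 g

616.54 g


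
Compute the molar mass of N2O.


M(N2O) = 2×14.01 + 1×16.0
= 28.02 + 16.0
= 44.02 g/mol

44.02 g/mol


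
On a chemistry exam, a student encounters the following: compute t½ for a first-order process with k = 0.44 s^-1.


t½ = ln2/k = 0.693147/(0.44 s^-1)
= 1.575 s

1.575 s


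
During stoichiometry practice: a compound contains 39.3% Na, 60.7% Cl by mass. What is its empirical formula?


Assume 100 g sample. Moles of each element:
  Na: 39.3/22.99 = 1.709 mol
  Cl: 60.7/35.45 = 1.712 mol
Divide by smallest (1.709):
  Na: 1.709/1.709 = 1.0
  Cl: 1.712/1.709 = 1.0
Empirical formula: NaCl

NaCl


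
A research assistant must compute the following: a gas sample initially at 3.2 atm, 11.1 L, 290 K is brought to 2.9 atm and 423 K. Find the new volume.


P1V1/T1 = P2V2/T2
V2 = P1V1T2/(T1P2)
= 3.2×11.1×423/(290×2.9)
= 17.866 L

17.866 L


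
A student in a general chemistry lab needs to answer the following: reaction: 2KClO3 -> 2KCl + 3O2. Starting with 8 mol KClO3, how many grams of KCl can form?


Mole ratio KCl:KClO3 = 2:2
n(KCl) = 8 × 2/2 = 8.000 mol
mass = 8.000 × 74.55 = 596.4 g

596.4 g


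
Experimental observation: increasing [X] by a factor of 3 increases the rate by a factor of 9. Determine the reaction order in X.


rate ∝ [X]^n
3^n = 9 → n = 2
Order in X: 2

2


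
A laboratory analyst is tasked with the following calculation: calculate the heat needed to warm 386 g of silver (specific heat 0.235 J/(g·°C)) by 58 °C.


q = mcΔT = 386 × 0.235 × 58
= 5261.18 J

5261.18 J


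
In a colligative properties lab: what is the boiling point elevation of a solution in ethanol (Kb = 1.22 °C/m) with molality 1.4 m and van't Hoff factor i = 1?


ΔTb = Kb × m × i
= 1.22 × 1.4 × 1
= 1.708 °C

1.708 °C


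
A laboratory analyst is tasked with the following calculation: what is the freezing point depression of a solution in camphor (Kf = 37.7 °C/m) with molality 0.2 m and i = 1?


ΔTf = Kf × m × i
= 37.7 × 0.2 × 1
= 7.54 °C

7.54 °C


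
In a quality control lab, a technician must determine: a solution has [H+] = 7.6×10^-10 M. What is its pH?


pH = -log10([H+]) = -log10(7.6×10^-10)
= 10 - log10(7.6)
= 10 - 0.88
= 9.12

9.12


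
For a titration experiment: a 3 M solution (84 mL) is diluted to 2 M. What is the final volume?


C1V1 = C2V2
3 × 84 = 2 × V2
V2 = 252/2 = 126.0 mL

126.0 mL


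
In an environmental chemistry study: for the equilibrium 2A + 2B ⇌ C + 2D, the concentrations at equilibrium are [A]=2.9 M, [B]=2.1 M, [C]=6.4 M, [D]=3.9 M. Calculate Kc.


Kc = [C][D]^2/([A]^2[B]^2)
= (6.4^1 × 3.9^2)/(2.9^2 × 2.1^2)
= 97.344/37.0881
= 2.625

2.625


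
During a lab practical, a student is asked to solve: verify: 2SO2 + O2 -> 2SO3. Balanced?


Equation: 2SO2 + O2 -> 2SO3
Check atoms: O: 6=6, S: 2=2
Balanced

Yes, balanced


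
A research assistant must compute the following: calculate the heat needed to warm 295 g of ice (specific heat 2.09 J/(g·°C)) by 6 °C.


q = mcΔT = 295 × 2.09 × 6
= 3699.30 J

3699.30 J


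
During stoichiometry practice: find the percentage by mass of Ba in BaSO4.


M(BaSO4) = 1×137.33 + 1×32.07 + 4×16.0 = 233.40 g/mol
Mass of Ba = 1 × 137.33 = 137.33 g/mol
% Ba = 137.33/233.40 × 100 = 58.84%

58.84%


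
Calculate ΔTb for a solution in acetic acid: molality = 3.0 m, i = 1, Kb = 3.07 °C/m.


ΔTb = Kb × m × i
= 3.07 × 3.0 × 1
= 9.21 °C

9.21 °C


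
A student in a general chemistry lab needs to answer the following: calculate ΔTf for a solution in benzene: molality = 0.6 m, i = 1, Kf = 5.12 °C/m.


ΔTf = Kf × m × i
= 5.12 × 0.6 × 1
= 3.072 °C

3.072 °C


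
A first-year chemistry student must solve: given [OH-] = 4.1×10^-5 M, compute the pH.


pOH = -log10([OH-]) = -log10(4.1×10^-5)
= 5 - log10(4.1) = 4.39
pH = 14 - pOH = 14 - 4.39 = 9.61

9.61


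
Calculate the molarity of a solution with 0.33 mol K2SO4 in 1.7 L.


M = n/V = 0.33/1.7 = 0.194 mol/L

0.194 M


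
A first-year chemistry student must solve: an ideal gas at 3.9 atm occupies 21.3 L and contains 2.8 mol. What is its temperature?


PV = nRT  (R = 0.08206 L·atm/(mol·K))
T = PV/(nR) = 3.9×21.3/(2.8×0.08206)
= 83.07/0.229768
= 361.54 K

361.54 K


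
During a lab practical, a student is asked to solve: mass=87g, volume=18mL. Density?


ρ = mass/volume
= 87/18
= 4.833 g/mL

4.833 g/mL


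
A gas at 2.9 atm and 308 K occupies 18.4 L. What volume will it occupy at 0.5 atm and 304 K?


P1V1/T1 = P2V2/T2
V2 = P1V1T2/(T1P2)
= 2.9×18.4×304/(308×0.5)
= 105.334 L

105.334 L


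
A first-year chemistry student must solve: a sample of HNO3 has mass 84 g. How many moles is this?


M(HNO3) = 63.02 g/mol
n = mass/M = 84/63.02 = 1.3329 mol

1.3329 mol


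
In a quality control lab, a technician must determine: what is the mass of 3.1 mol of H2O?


M(H2O) = 18.02 g/mol
mass = n × M = 3.1 × 18.02 = 55.86 g

55.86 g


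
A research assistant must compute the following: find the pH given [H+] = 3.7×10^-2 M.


pH = -log10([H+]) = -log10(3.7×10^-2)
= 2 - log10(3.7)
= 2 - 0.57
= 1.43

1.43


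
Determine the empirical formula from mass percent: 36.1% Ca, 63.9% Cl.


Assume 100 g sample. Moles of each element:
  Ca: 36.1/40.08 = 0.901 mol
  Cl: 63.9/35.45 = 1.803 mol
Divide by smallest (0.901):
  Ca: 0.901/0.901 = 1.0
  Cl: 1.803/0.901 = 2.0
Empirical formula: CaCl2

CaCl2


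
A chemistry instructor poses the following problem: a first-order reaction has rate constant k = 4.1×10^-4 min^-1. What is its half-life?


t½ = ln2/k = 0.693147/(4.1×10^-4 min^-1)
= 1691 min

1691 min


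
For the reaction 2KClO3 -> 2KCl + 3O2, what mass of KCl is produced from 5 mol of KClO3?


Mole ratio KCl:KClO3 = 2:2
n(KCl) = 5 × 2/2 = 5.000 mol
mass = 5.000 × 74.55 = 372.75 g

372.75 g


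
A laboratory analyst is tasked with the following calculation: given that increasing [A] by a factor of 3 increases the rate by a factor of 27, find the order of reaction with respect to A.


rate ∝ [A]^n
3^n = 27 → n = 3
Order in A: 3

3


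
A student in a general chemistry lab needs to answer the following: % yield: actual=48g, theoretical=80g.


% yield = actual/theoretical × 100
= 48/80 × 100
= 60.0%

60.0%


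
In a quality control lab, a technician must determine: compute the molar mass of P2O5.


M(P2O5) = 2×30.97 + 5×16.0
= 61.94 + 80.0
= 141.94 g/mol

141.94 g/mol


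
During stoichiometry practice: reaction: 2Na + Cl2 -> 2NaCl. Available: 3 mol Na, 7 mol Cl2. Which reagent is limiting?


Mole ratio available / coefficient:
  Na: 3/2 = 1.500
  Cl2: 7/1 = 7.000
Smaller ratio is limiting.

Na


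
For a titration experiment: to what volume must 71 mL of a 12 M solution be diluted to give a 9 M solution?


C1V1 = C2V2
12 × 71 = 9 × V2
V2 = 852/9 = 94.67 mL

94.67 mL


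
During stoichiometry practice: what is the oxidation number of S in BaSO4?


(+2) + x + 4(-2) = 0, so x = +6
Oxidation number: +6

+6


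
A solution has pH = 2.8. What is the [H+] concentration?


[H+] = 10^(-pH) = 10^(-2.8)
= 1.58×10^-3 M

1.58×10^-3 M


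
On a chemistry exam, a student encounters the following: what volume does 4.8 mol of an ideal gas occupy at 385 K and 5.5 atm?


PV = nRT  (R = 0.08206 L·atm/(mol·K))
V = nRT/P = 4.8×0.08206×385/5.5
= 27.572 L

27.572 L


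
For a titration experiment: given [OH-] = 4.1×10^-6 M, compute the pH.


pOH = -log10([OH-]) = -log10(4.1×10^-6)
= 6 - log10(4.1) = 5.39
pH = 14 - pOH = 14 - 5.39 = 8.61

8.61


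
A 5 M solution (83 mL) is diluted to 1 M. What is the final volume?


C1V1 = C2V2
5 × 83 = 1 × V2
V2 = 415/1 = 415.0 mL

415.0 mL


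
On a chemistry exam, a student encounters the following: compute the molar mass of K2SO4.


M(K2SO4) = 2×39.1 + 1×32.07 + 4×16.0
= 78.2 + 32.07 + 64.0
= 174.27 g/mol

174.27 g/mol


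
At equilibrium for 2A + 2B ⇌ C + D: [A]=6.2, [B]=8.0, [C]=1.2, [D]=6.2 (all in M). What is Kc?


Kc = [C][D]/([A]^2[B]^2)
= (1.2^1 × 6.2^1)/(6.2^2 × 8.0^2)
= 7.44/2460.16
= 0.003024

0.003024


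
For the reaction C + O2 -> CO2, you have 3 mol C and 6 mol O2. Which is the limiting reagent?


Mole ratio available / coefficient:
  C: 3/1 = 3.000
  O2: 6/1 = 6.000
Smaller ratio is limiting.

C


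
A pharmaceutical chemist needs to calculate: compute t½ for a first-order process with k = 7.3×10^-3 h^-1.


t½ = ln2/k = 0.693147/(7.3×10^-3 h^-1)
= 94.95 h

94.95 h


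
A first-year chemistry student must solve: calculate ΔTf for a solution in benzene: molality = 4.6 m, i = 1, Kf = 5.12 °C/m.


ΔTf = Kf × m × i
= 5.12 × 4.6 × 1
= 23.552 °C

23.552 °C


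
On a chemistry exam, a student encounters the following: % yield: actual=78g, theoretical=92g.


% yield = actual/theoretical × 100
= 78/92 × 100
= 84.78%

84.78%


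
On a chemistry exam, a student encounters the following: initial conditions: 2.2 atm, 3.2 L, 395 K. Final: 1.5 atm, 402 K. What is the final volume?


P1V1/T1 = P2V2/T2
V2 = P1V1T2/(T1P2)
= 2.2×3.2×402/(395×1.5)
= 4.777 L

4.777 L


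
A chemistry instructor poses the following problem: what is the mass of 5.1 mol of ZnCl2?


M(ZnCl2) = 136.28 g/mol
mass = n × M = 5.1 × 136.28 = 695.03 g

695.03 g


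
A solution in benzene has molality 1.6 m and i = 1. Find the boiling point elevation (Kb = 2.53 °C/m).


ΔTb = Kb × m × i
= 2.53 × 1.6 × 1
= 4.048 °C

4.048 °C


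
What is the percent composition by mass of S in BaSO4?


M(BaSO4) = 1×137.33 + 1×32.07 + 4×16.0 = 233.40 g/mol
Mass of S = 1 × 32.07 = 32.07 g/mol
% S = 32.07/233.40 × 100 = 13.74%

13.74%


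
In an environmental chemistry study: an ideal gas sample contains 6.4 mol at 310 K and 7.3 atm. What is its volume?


PV = nRT  (R = 0.08206 L·atm/(mol·K))
V = nRT/P = 6.4×0.08206×310/7.3
= 22.302 L

22.302 L


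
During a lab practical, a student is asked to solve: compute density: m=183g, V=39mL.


ρ = mass/volume
= 183/39
= 4.692 g/mL

4.692 g/mL


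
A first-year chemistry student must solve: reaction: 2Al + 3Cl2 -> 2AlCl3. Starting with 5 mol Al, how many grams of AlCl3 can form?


Mole ratio AlCl3:Al = 2:2
n(AlCl3) = 5 × 2/2 = 5.000 mol
mass = 5.000 × 133.33 = 666.65 g

666.65 g


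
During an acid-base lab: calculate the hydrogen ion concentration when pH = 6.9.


[H+] = 10^(-pH) = 10^(-6.9)
= 1.26×10^-7 M

1.26×10^-7 M


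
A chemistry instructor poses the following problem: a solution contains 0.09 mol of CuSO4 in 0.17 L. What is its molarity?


M = n/V = 0.09/0.17 = 0.529 mol/L

0.529 M


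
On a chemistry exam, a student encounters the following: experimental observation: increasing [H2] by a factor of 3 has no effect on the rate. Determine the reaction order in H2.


rate ∝ [H2]^n
rate ∝ [H2]^0
Order in H2: 0

0


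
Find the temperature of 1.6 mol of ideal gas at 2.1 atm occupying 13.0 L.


PV = nRT  (R = 0.08206 L·atm/(mol·K))
T = PV/(nR) = 2.1×13.0/(1.6×0.08206)
= 27.30/0.131296
= 207.93 K

207.93 K


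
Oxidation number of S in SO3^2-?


x + 3(-2) = -2, so x = +4
Oxidation number: +4

+4


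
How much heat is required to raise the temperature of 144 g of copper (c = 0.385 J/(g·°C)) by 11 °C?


q = mcΔT = 144 × 0.385 × 11
= 609.84 J

609.84 J


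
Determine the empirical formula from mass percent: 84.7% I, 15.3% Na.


Assume 100 g sample. Moles of each element:
  I: 84.7/126.9 = 0.667 mol
  Na: 15.3/22.99 = 0.666 mol
Divide by smallest (0.666):
  I: 0.667/0.666 = 1.0
  Na: 0.666/0.666 = 1.0
Empirical formula: NaI

NaI


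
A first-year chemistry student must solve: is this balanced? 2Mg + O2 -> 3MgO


Equation: 2Mg + O2 -> 3MgO
Check atoms: Mg: 2≠3, O: 2≠3
Not balanced

No, not balanced


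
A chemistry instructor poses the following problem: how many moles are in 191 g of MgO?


M(MgO) = 40.31 g/mol
n = mass/M = 191/40.31 = 4.7383 mol

4.7383 mol


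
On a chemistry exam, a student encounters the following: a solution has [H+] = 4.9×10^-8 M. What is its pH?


pH = -log10([H+]) = -log10(4.9×10^-8)
= 8 - log10(4.9)
= 8 - 0.69
= 7.31

7.31


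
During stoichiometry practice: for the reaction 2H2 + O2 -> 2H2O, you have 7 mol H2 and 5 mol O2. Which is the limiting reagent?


Mole ratio available / coefficient:
  H2: 7/2 = 3.500
  O2: 5/1 = 5.000
Smaller ratio is limiting.

H2


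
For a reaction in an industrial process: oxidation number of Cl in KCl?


halide: -1
Oxidation number: -1

-1


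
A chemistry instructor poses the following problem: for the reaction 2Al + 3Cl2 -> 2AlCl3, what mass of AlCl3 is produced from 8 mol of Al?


Mole ratio AlCl3:Al = 2:2
n(AlCl3) = 8 × 2/2 = 8.000 mol
mass = 8.000 × 133.33 = 1066.64 g

1066.64 g


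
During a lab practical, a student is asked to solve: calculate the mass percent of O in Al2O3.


M(Al2O3) = 2×26.98 + 3×16.0 = 101.96 g/mol
Mass of O = 3 × 16.0 = 48.00 g/mol
% O = 48.00/101.96 × 100 = 47.08%

47.08%


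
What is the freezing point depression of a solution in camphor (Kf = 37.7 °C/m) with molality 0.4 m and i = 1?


ΔTf = Kf × m × i
= 37.7 × 0.4 × 1
= 15.08 °C

15.08 °C


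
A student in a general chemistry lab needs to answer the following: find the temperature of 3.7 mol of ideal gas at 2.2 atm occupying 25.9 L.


PV = nRT  (R = 0.08206 L·atm/(mol·K))
T = PV/(nR) = 2.2×25.9/(3.7×0.08206)
= 56.98/0.303622
= 187.67 K

187.67 K


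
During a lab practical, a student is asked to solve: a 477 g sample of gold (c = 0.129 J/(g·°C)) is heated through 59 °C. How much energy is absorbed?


q = mcΔT = 477 × 0.129 × 59
= 3630.45 J

3630.45 J


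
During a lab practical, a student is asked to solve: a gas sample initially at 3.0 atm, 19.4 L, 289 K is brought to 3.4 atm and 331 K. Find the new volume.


P1V1/T1 = P2V2/T2
V2 = P1V1T2/(T1P2)
= 3.0×19.4×331/(289×3.4)
= 19.605 L

19.605 L


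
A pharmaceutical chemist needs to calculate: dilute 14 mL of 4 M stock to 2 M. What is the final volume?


C1V1 = C2V2
4 × 14 = 2 × V2
V2 = 56/2 = 28.0 mL

28.0 mL


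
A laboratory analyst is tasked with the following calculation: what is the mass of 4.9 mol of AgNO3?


M(AgNO3) = 169.88 g/mol
mass = n × M = 4.9 × 169.88 = 832.41 g

832.41 g


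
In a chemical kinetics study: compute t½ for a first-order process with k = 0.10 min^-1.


t½ = ln2/k = 0.693147/(0.10 min^-1)
= 6.931 min

6.931 min


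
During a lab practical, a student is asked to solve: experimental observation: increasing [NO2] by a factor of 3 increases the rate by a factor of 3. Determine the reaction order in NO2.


rate ∝ [NO2]^n
3^n = 3 → n = 1
Order in NO2: 1

1


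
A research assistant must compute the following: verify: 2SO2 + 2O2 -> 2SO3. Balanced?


Equation: 2SO2 + 2O2 -> 2SO3
Check atoms: O: 8≠6, S: 2=2
Not balanced

No, not balanced


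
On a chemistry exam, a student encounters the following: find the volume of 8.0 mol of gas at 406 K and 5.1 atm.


PV = nRT  (R = 0.08206 L·atm/(mol·K))
V = nRT/P = 8.0×0.08206×406/5.1
= 52.261 L

52.261 L


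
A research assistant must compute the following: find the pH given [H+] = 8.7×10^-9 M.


pH = -log10([H+]) = -log10(8.7×10^-9)
= 9 - log10(8.7)
= 9 - 0.94
= 8.06

8.06


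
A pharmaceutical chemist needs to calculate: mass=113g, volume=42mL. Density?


ρ = mass/volume
= 113/42
= 2.69 g/mL

2.69 g/mL


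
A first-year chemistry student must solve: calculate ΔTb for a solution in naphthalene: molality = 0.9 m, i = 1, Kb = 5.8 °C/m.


ΔTb = Kb × m × i
= 5.8 × 0.9 × 1
= 5.22 °C

5.22 °C


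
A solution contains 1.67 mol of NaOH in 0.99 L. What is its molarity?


M = n/V = 1.67/0.99 = 1.687 mol/L

1.687 M


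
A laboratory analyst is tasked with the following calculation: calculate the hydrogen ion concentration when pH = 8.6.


[H+] = 10^(-pH) = 10^(-8.6)
= 2.51×10^-9 M

2.51×10^-9 M


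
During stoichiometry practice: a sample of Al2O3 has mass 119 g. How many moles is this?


M(Al2O3) = 101.96 g/mol
n = mass/M = 119/101.96 = 1.1671 mol

1.1671 mol


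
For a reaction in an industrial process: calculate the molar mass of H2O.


M(H2O) = 2×1.008 + 1×16.0
= 2.02 + 16.0
= 18.02 g/mol

18.02 g/mol


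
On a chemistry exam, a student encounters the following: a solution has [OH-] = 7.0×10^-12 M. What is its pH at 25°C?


pOH = -log10([OH-]) = -log10(7.0×10^-12)
= 12 - log10(7.0) = 11.15
pH = 14 - pOH = 14 - 11.15 = 2.85

2.85


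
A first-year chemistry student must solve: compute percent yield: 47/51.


% yield = actual/theoretical × 100
= 47/51 × 100
= 92.16%

92.16%


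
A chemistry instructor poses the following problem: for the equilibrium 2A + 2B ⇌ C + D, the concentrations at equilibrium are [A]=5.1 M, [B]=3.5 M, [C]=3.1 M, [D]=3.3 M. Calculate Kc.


Kc = [C][D]/([A]^2[B]^2)
= (3.1^1 × 3.3^1)/(5.1^2 × 3.5^2)
= 10.23/318.6225
= 0.03211

0.03211


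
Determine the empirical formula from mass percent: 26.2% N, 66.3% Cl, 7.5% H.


Assume 100 g sample. Moles of each element:
  N: 26.2/14.01 = 1.87 mol
  Cl: 66.3/35.45 = 1.87 mol
  H: 7.5/1.008 = 7.44 mol
Divide by smallest (1.87):
  N: 1.87/1.87 = 1.0
  Cl: 1.87/1.87 = 1.0
  H: 7.44/1.87 = 3.98
Empirical formula: NH4Cl

NH4Cl


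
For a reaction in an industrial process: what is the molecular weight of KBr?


M(KBr) = 1×39.1 + 1×79.9
= 39.1 + 79.9
= 119.0 g/mol

119.0 g/mol


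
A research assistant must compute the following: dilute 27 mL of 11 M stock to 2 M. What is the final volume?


C1V1 = C2V2
11 × 27 = 2 × V2
V2 = 297/2 = 148.5 mL

148.5 mL


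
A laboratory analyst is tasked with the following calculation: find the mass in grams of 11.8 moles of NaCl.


M(NaCl) = 58.44 g/mol
mass = n × M = 11.8 × 58.44 = 689.59 g

689.59 g


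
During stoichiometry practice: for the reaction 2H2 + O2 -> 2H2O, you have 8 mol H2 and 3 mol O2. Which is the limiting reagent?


Mole ratio available / coefficient:
  H2: 8/2 = 4.000
  O2: 3/1 = 3.000
Smaller ratio is limiting.

O2


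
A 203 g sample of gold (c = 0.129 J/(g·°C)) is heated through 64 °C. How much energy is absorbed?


q = mcΔT = 203 × 0.129 × 64
= 1675.97 J

1675.97 J


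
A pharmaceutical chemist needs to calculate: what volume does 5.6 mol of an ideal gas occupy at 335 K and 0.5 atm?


PV = nRT  (R = 0.08206 L·atm/(mol·K))
V = nRT/P = 5.6×0.08206×335/0.5
= 307.889 L

307.889 L


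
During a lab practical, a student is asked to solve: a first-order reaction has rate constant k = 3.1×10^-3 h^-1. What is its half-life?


t½ = ln2/k = 0.693147/(3.1×10^-3 h^-1)
= 223.6 h

223.6 h


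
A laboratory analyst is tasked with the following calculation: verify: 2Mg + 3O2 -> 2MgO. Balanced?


Equation: 2Mg + 3O2 -> 2MgO
Check atoms: Mg: 2=2, O: 6≠2
Not balanced

No, not balanced


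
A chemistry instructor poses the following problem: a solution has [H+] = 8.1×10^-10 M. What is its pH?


pH = -log10([H+]) = -log10(8.1×10^-10)
= 10 - log10(8.1)
= 10 - 0.91
= 9.09

9.09


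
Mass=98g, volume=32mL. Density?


ρ = mass/volume
= 98/32
= 3.062 g/mL

3.062 g/mL


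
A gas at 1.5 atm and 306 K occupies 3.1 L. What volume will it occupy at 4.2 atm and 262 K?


P1V1/T1 = P2V2/T2
V2 = P1V1T2/(T1P2)
= 1.5×3.1×262/(306×4.2)
= 0.948 L

0.948 L


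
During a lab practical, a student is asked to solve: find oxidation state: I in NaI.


halide: -1
Oxidation number: -1

-1


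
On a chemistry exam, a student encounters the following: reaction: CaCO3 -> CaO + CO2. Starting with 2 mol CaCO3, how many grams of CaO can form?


Mole ratio CaO:CaCO3 = 1:1
n(CaO) = 2 × 1/1 = 2.000 mol
mass = 2.000 × 56.08 = 112.16 g

112.16 g


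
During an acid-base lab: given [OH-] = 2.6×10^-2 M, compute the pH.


pOH = -log10([OH-]) = -log10(2.6×10^-2)
= 2 - log10(2.6) = 1.59
pH = 14 - pOH = 14 - 1.59 = 12.41

12.41


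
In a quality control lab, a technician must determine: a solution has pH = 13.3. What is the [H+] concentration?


[H+] = 10^(-pH) = 10^(-13.3)
= 5.01×10^-14 M

5.01×10^-14 M


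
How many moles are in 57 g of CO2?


M(CO2) = 44.01 g/mol
n = mass/M = 57/44.01 = 1.2952 mol

1.2952 mol


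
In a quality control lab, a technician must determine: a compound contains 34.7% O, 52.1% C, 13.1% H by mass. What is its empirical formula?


Assume 100 g sample. Moles of each element:
  O: 34.7/16.0 = 2.169 mol
  C: 52.1/12.01 = 4.338 mol
  H: 13.1/1.008 = 12.996 mol
Divide by smallest (2.169):
  O: 2.169/2.169 = 1.0
  C: 4.338/2.169 = 2.0
  H: 12.996/2.169 = 5.99
Empirical formula: C2H6O

C2H6O


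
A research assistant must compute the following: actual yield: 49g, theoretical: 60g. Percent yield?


% yield = actual/theoretical × 100
= 49/60 × 100
= 81.67%

81.67%


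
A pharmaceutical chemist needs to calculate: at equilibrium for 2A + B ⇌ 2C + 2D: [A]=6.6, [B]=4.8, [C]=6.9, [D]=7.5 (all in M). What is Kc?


Kc = [C]^2[D]^2/([A]^2[B])
= (6.9^2 × 7.5^2)/(6.6^2 × 4.8^1)
= 2678.0625/209.088
= 12.81

12.81


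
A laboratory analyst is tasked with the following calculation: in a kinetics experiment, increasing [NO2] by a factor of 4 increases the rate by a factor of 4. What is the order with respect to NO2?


rate ∝ [NO2]^n
4^n = 4 → n = 1
Order in NO2: 1

1


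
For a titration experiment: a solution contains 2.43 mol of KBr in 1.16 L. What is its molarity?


M = n/V = 2.43/1.16 = 2.095 mol/L

2.095 M


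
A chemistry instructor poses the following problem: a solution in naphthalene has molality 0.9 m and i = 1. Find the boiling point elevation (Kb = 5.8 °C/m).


ΔTb = Kb × m × i
= 5.8 × 0.9 × 1
= 5.22 °C

5.22 °C


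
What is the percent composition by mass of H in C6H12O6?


M(C6H12O6) = 6×12.01 + 12×1.008 + 6×16.0 = 180.156 g/mol
Mass of H = 12 × 1.008 = 12.096 g/mol
% H = 12.096/180.156 × 100 = 6.71%

6.71%


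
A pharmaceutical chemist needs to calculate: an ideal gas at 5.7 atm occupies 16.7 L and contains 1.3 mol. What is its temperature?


PV = nRT  (R = 0.08206 L·atm/(mol·K))
T = PV/(nR) = 5.7×16.7/(1.3×0.08206)
= 95.19/0.106678
= 892.31 K

892.31 K


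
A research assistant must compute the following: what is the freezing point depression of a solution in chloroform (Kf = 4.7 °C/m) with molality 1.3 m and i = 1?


ΔTf = Kf × m × i
= 4.7 × 1.3 × 1
= 6.11 °C

6.11 °C


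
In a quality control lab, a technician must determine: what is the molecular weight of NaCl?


M(NaCl) = 1×22.99 + 1×35.45
= 22.99 + 35.45
= 58.44 g/mol

58.44 g/mol


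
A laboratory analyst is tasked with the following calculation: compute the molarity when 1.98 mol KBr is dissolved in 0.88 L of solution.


M = n/V = 1.98/0.88 = 2.250 mol/L

2.250 M


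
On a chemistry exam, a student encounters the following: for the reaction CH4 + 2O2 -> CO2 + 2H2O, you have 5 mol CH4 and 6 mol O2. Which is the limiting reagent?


Mole ratio available / coefficient:
  CH4: 5/1 = 5.000
  O2: 6/2 = 3.000
Smaller ratio is limiting.

O2


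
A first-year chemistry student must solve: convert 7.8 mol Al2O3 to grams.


M(Al2O3) = 101.96 g/mol
mass = n × M = 7.8 × 101.96 = 795.29 g

795.29 g


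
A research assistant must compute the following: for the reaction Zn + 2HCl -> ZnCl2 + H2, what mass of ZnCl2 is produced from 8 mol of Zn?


Mole ratio ZnCl2:Zn = 1:1
n(ZnCl2) = 8 × 1/1 = 8.000 mol
mass = 8.000 × 136.28 = 1090.24 g

1090.24 g


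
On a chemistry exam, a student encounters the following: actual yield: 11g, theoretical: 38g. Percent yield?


% yield = actual/theoretical × 100
= 11/38 × 100
= 28.95%

28.95%


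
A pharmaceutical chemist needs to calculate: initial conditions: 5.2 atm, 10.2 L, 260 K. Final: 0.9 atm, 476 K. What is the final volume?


P1V1/T1 = P2V2/T2
V2 = P1V1T2/(T1P2)
= 5.2×10.2×476/(260×0.9)
= 107.893 L

107.893 L
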